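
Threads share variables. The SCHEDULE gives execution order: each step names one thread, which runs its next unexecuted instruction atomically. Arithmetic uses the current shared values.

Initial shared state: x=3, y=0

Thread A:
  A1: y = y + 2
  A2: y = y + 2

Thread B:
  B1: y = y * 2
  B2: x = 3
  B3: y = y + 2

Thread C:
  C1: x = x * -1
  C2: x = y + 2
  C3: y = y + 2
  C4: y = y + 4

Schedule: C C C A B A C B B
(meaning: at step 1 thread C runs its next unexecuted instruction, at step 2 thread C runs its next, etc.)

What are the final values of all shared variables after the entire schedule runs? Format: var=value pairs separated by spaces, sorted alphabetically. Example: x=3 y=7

Answer: x=3 y=16

Derivation:
Step 1: thread C executes C1 (x = x * -1). Shared: x=-3 y=0. PCs: A@0 B@0 C@1
Step 2: thread C executes C2 (x = y + 2). Shared: x=2 y=0. PCs: A@0 B@0 C@2
Step 3: thread C executes C3 (y = y + 2). Shared: x=2 y=2. PCs: A@0 B@0 C@3
Step 4: thread A executes A1 (y = y + 2). Shared: x=2 y=4. PCs: A@1 B@0 C@3
Step 5: thread B executes B1 (y = y * 2). Shared: x=2 y=8. PCs: A@1 B@1 C@3
Step 6: thread A executes A2 (y = y + 2). Shared: x=2 y=10. PCs: A@2 B@1 C@3
Step 7: thread C executes C4 (y = y + 4). Shared: x=2 y=14. PCs: A@2 B@1 C@4
Step 8: thread B executes B2 (x = 3). Shared: x=3 y=14. PCs: A@2 B@2 C@4
Step 9: thread B executes B3 (y = y + 2). Shared: x=3 y=16. PCs: A@2 B@3 C@4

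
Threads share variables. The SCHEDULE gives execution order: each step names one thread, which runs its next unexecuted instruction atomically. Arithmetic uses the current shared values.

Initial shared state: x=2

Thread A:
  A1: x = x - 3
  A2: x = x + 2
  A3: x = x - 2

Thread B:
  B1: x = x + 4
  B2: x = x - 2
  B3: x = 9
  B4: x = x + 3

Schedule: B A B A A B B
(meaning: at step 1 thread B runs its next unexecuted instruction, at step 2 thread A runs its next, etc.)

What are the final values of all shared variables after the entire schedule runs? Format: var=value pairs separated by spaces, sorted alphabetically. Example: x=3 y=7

Answer: x=12

Derivation:
Step 1: thread B executes B1 (x = x + 4). Shared: x=6. PCs: A@0 B@1
Step 2: thread A executes A1 (x = x - 3). Shared: x=3. PCs: A@1 B@1
Step 3: thread B executes B2 (x = x - 2). Shared: x=1. PCs: A@1 B@2
Step 4: thread A executes A2 (x = x + 2). Shared: x=3. PCs: A@2 B@2
Step 5: thread A executes A3 (x = x - 2). Shared: x=1. PCs: A@3 B@2
Step 6: thread B executes B3 (x = 9). Shared: x=9. PCs: A@3 B@3
Step 7: thread B executes B4 (x = x + 3). Shared: x=12. PCs: A@3 B@4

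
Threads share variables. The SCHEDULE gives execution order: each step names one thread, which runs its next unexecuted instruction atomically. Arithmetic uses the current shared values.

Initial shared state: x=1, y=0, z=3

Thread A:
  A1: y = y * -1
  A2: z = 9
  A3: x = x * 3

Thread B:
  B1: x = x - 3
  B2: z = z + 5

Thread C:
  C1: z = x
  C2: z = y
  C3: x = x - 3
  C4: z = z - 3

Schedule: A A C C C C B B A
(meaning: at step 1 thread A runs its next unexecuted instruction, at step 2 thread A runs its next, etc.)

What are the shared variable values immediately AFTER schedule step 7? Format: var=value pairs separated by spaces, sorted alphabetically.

Answer: x=-5 y=0 z=-3

Derivation:
Step 1: thread A executes A1 (y = y * -1). Shared: x=1 y=0 z=3. PCs: A@1 B@0 C@0
Step 2: thread A executes A2 (z = 9). Shared: x=1 y=0 z=9. PCs: A@2 B@0 C@0
Step 3: thread C executes C1 (z = x). Shared: x=1 y=0 z=1. PCs: A@2 B@0 C@1
Step 4: thread C executes C2 (z = y). Shared: x=1 y=0 z=0. PCs: A@2 B@0 C@2
Step 5: thread C executes C3 (x = x - 3). Shared: x=-2 y=0 z=0. PCs: A@2 B@0 C@3
Step 6: thread C executes C4 (z = z - 3). Shared: x=-2 y=0 z=-3. PCs: A@2 B@0 C@4
Step 7: thread B executes B1 (x = x - 3). Shared: x=-5 y=0 z=-3. PCs: A@2 B@1 C@4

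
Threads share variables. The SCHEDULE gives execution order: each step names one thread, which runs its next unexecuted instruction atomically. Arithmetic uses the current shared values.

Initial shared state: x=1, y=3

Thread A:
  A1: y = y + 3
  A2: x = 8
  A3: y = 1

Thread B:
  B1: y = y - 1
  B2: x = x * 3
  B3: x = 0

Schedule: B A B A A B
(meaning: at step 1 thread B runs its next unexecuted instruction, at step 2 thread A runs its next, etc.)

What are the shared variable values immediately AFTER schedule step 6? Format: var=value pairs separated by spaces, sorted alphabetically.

Step 1: thread B executes B1 (y = y - 1). Shared: x=1 y=2. PCs: A@0 B@1
Step 2: thread A executes A1 (y = y + 3). Shared: x=1 y=5. PCs: A@1 B@1
Step 3: thread B executes B2 (x = x * 3). Shared: x=3 y=5. PCs: A@1 B@2
Step 4: thread A executes A2 (x = 8). Shared: x=8 y=5. PCs: A@2 B@2
Step 5: thread A executes A3 (y = 1). Shared: x=8 y=1. PCs: A@3 B@2
Step 6: thread B executes B3 (x = 0). Shared: x=0 y=1. PCs: A@3 B@3

Answer: x=0 y=1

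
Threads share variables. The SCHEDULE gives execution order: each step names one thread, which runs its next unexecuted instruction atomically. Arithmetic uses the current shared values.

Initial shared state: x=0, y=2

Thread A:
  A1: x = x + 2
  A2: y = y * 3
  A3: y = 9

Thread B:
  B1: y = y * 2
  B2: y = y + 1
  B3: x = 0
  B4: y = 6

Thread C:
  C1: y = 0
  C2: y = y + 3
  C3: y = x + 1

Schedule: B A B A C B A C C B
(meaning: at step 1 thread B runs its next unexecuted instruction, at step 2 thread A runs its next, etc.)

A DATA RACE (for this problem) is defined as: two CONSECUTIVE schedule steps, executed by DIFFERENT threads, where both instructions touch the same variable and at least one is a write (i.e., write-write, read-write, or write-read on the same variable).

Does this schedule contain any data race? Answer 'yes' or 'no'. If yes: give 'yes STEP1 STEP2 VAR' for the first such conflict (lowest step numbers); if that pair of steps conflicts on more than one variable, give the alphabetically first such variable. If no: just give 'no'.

Steps 1,2: B(r=y,w=y) vs A(r=x,w=x). No conflict.
Steps 2,3: A(r=x,w=x) vs B(r=y,w=y). No conflict.
Steps 3,4: B(y = y + 1) vs A(y = y * 3). RACE on y (W-W).
Steps 4,5: A(y = y * 3) vs C(y = 0). RACE on y (W-W).
Steps 5,6: C(r=-,w=y) vs B(r=-,w=x). No conflict.
Steps 6,7: B(r=-,w=x) vs A(r=-,w=y). No conflict.
Steps 7,8: A(y = 9) vs C(y = y + 3). RACE on y (W-W).
Steps 8,9: same thread (C). No race.
Steps 9,10: C(y = x + 1) vs B(y = 6). RACE on y (W-W).
First conflict at steps 3,4.

Answer: yes 3 4 y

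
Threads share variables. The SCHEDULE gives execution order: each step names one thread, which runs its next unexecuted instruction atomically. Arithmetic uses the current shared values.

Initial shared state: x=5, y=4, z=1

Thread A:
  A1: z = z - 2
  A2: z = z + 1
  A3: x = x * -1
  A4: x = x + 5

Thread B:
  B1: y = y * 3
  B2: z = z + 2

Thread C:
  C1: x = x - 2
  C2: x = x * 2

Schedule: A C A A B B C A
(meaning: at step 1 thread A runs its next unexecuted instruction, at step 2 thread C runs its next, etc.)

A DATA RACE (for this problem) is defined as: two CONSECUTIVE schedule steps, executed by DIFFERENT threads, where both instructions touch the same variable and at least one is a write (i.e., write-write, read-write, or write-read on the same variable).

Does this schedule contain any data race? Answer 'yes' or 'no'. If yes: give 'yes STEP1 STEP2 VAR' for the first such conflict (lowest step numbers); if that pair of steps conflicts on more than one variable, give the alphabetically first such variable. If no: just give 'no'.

Steps 1,2: A(r=z,w=z) vs C(r=x,w=x). No conflict.
Steps 2,3: C(r=x,w=x) vs A(r=z,w=z). No conflict.
Steps 3,4: same thread (A). No race.
Steps 4,5: A(r=x,w=x) vs B(r=y,w=y). No conflict.
Steps 5,6: same thread (B). No race.
Steps 6,7: B(r=z,w=z) vs C(r=x,w=x). No conflict.
Steps 7,8: C(x = x * 2) vs A(x = x + 5). RACE on x (W-W).
First conflict at steps 7,8.

Answer: yes 7 8 x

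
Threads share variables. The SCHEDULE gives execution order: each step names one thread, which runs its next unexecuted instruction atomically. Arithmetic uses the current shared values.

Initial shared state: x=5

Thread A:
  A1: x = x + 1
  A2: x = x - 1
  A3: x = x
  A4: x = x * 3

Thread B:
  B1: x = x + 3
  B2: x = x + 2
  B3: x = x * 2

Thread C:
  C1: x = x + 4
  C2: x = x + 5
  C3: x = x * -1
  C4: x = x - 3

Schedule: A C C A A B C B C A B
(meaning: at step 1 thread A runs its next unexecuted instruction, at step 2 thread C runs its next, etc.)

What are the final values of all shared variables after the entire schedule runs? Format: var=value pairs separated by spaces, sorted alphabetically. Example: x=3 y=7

Answer: x=-108

Derivation:
Step 1: thread A executes A1 (x = x + 1). Shared: x=6. PCs: A@1 B@0 C@0
Step 2: thread C executes C1 (x = x + 4). Shared: x=10. PCs: A@1 B@0 C@1
Step 3: thread C executes C2 (x = x + 5). Shared: x=15. PCs: A@1 B@0 C@2
Step 4: thread A executes A2 (x = x - 1). Shared: x=14. PCs: A@2 B@0 C@2
Step 5: thread A executes A3 (x = x). Shared: x=14. PCs: A@3 B@0 C@2
Step 6: thread B executes B1 (x = x + 3). Shared: x=17. PCs: A@3 B@1 C@2
Step 7: thread C executes C3 (x = x * -1). Shared: x=-17. PCs: A@3 B@1 C@3
Step 8: thread B executes B2 (x = x + 2). Shared: x=-15. PCs: A@3 B@2 C@3
Step 9: thread C executes C4 (x = x - 3). Shared: x=-18. PCs: A@3 B@2 C@4
Step 10: thread A executes A4 (x = x * 3). Shared: x=-54. PCs: A@4 B@2 C@4
Step 11: thread B executes B3 (x = x * 2). Shared: x=-108. PCs: A@4 B@3 C@4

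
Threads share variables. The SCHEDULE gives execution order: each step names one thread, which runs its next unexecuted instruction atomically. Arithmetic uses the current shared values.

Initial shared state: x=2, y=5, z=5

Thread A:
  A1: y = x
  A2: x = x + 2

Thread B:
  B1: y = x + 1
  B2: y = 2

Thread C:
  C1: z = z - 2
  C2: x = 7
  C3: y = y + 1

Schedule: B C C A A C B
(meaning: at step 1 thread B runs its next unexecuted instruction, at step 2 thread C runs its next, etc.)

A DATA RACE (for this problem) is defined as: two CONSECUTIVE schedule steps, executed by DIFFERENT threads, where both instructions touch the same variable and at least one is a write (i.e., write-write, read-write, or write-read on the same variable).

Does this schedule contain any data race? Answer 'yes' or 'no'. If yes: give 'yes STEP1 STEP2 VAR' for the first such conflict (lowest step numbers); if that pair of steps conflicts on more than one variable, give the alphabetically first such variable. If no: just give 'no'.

Answer: yes 3 4 x

Derivation:
Steps 1,2: B(r=x,w=y) vs C(r=z,w=z). No conflict.
Steps 2,3: same thread (C). No race.
Steps 3,4: C(x = 7) vs A(y = x). RACE on x (W-R).
Steps 4,5: same thread (A). No race.
Steps 5,6: A(r=x,w=x) vs C(r=y,w=y). No conflict.
Steps 6,7: C(y = y + 1) vs B(y = 2). RACE on y (W-W).
First conflict at steps 3,4.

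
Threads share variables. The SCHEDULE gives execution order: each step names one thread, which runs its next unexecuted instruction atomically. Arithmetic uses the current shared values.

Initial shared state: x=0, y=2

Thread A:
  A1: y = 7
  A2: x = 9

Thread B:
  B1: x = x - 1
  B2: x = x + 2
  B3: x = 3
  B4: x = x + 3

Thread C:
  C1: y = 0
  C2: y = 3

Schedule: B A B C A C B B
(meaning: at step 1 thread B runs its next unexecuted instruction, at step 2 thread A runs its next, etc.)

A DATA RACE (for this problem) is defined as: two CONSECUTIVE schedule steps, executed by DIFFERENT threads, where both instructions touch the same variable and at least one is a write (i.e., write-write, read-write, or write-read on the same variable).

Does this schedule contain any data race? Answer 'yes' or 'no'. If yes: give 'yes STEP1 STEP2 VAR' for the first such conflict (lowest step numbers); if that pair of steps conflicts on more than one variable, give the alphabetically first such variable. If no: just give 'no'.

Steps 1,2: B(r=x,w=x) vs A(r=-,w=y). No conflict.
Steps 2,3: A(r=-,w=y) vs B(r=x,w=x). No conflict.
Steps 3,4: B(r=x,w=x) vs C(r=-,w=y). No conflict.
Steps 4,5: C(r=-,w=y) vs A(r=-,w=x). No conflict.
Steps 5,6: A(r=-,w=x) vs C(r=-,w=y). No conflict.
Steps 6,7: C(r=-,w=y) vs B(r=-,w=x). No conflict.
Steps 7,8: same thread (B). No race.

Answer: no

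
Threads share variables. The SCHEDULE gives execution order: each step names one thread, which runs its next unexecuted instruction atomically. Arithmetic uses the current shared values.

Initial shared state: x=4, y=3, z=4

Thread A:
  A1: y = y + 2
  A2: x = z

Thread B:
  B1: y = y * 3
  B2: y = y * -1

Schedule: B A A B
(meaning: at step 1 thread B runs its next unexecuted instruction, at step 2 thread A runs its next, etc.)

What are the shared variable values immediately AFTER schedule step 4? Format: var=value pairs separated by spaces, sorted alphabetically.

Step 1: thread B executes B1 (y = y * 3). Shared: x=4 y=9 z=4. PCs: A@0 B@1
Step 2: thread A executes A1 (y = y + 2). Shared: x=4 y=11 z=4. PCs: A@1 B@1
Step 3: thread A executes A2 (x = z). Shared: x=4 y=11 z=4. PCs: A@2 B@1
Step 4: thread B executes B2 (y = y * -1). Shared: x=4 y=-11 z=4. PCs: A@2 B@2

Answer: x=4 y=-11 z=4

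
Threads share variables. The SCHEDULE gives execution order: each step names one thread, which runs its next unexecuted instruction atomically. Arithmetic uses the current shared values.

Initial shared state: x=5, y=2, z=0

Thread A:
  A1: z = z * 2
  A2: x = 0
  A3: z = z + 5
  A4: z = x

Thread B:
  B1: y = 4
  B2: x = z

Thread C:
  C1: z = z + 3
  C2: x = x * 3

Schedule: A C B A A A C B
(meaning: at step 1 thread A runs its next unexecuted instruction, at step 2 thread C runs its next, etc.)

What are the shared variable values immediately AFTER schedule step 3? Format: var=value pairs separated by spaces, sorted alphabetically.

Step 1: thread A executes A1 (z = z * 2). Shared: x=5 y=2 z=0. PCs: A@1 B@0 C@0
Step 2: thread C executes C1 (z = z + 3). Shared: x=5 y=2 z=3. PCs: A@1 B@0 C@1
Step 3: thread B executes B1 (y = 4). Shared: x=5 y=4 z=3. PCs: A@1 B@1 C@1

Answer: x=5 y=4 z=3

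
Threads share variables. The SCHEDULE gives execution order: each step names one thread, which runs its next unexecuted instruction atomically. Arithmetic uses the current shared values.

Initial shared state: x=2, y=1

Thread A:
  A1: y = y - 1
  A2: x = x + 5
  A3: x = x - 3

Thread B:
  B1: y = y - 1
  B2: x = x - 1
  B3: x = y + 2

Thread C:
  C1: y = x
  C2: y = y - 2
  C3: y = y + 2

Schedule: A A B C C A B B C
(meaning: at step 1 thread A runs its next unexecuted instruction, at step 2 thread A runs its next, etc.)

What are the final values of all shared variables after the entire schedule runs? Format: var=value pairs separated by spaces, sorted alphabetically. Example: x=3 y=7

Answer: x=7 y=7

Derivation:
Step 1: thread A executes A1 (y = y - 1). Shared: x=2 y=0. PCs: A@1 B@0 C@0
Step 2: thread A executes A2 (x = x + 5). Shared: x=7 y=0. PCs: A@2 B@0 C@0
Step 3: thread B executes B1 (y = y - 1). Shared: x=7 y=-1. PCs: A@2 B@1 C@0
Step 4: thread C executes C1 (y = x). Shared: x=7 y=7. PCs: A@2 B@1 C@1
Step 5: thread C executes C2 (y = y - 2). Shared: x=7 y=5. PCs: A@2 B@1 C@2
Step 6: thread A executes A3 (x = x - 3). Shared: x=4 y=5. PCs: A@3 B@1 C@2
Step 7: thread B executes B2 (x = x - 1). Shared: x=3 y=5. PCs: A@3 B@2 C@2
Step 8: thread B executes B3 (x = y + 2). Shared: x=7 y=5. PCs: A@3 B@3 C@2
Step 9: thread C executes C3 (y = y + 2). Shared: x=7 y=7. PCs: A@3 B@3 C@3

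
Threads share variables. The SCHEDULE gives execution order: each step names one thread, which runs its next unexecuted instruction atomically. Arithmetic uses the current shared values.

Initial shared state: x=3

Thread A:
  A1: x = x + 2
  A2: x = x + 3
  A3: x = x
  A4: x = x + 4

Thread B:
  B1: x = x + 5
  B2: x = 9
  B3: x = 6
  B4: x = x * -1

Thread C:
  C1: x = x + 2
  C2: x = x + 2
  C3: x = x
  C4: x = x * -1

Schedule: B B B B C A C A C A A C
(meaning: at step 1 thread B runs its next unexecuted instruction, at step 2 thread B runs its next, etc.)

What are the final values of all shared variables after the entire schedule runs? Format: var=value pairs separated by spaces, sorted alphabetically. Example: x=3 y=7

Answer: x=-7

Derivation:
Step 1: thread B executes B1 (x = x + 5). Shared: x=8. PCs: A@0 B@1 C@0
Step 2: thread B executes B2 (x = 9). Shared: x=9. PCs: A@0 B@2 C@0
Step 3: thread B executes B3 (x = 6). Shared: x=6. PCs: A@0 B@3 C@0
Step 4: thread B executes B4 (x = x * -1). Shared: x=-6. PCs: A@0 B@4 C@0
Step 5: thread C executes C1 (x = x + 2). Shared: x=-4. PCs: A@0 B@4 C@1
Step 6: thread A executes A1 (x = x + 2). Shared: x=-2. PCs: A@1 B@4 C@1
Step 7: thread C executes C2 (x = x + 2). Shared: x=0. PCs: A@1 B@4 C@2
Step 8: thread A executes A2 (x = x + 3). Shared: x=3. PCs: A@2 B@4 C@2
Step 9: thread C executes C3 (x = x). Shared: x=3. PCs: A@2 B@4 C@3
Step 10: thread A executes A3 (x = x). Shared: x=3. PCs: A@3 B@4 C@3
Step 11: thread A executes A4 (x = x + 4). Shared: x=7. PCs: A@4 B@4 C@3
Step 12: thread C executes C4 (x = x * -1). Shared: x=-7. PCs: A@4 B@4 C@4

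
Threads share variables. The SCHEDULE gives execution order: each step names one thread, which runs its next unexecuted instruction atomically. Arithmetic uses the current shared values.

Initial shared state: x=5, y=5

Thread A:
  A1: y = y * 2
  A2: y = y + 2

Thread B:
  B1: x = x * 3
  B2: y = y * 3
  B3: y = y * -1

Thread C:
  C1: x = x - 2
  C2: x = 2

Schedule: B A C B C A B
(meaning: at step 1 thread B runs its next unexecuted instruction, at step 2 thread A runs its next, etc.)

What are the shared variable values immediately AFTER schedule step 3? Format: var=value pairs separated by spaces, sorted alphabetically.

Step 1: thread B executes B1 (x = x * 3). Shared: x=15 y=5. PCs: A@0 B@1 C@0
Step 2: thread A executes A1 (y = y * 2). Shared: x=15 y=10. PCs: A@1 B@1 C@0
Step 3: thread C executes C1 (x = x - 2). Shared: x=13 y=10. PCs: A@1 B@1 C@1

Answer: x=13 y=10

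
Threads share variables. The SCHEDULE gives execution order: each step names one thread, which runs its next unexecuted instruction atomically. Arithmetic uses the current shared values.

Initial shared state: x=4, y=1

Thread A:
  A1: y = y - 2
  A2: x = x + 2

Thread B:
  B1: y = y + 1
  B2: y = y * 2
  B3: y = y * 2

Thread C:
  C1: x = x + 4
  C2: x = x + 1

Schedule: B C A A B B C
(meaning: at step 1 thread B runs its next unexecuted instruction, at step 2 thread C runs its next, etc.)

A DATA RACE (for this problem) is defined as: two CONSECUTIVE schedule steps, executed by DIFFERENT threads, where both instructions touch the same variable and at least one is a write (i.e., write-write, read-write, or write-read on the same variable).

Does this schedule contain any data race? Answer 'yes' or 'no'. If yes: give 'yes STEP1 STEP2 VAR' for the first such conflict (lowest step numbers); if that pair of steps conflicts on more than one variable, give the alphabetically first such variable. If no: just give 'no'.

Steps 1,2: B(r=y,w=y) vs C(r=x,w=x). No conflict.
Steps 2,3: C(r=x,w=x) vs A(r=y,w=y). No conflict.
Steps 3,4: same thread (A). No race.
Steps 4,5: A(r=x,w=x) vs B(r=y,w=y). No conflict.
Steps 5,6: same thread (B). No race.
Steps 6,7: B(r=y,w=y) vs C(r=x,w=x). No conflict.

Answer: no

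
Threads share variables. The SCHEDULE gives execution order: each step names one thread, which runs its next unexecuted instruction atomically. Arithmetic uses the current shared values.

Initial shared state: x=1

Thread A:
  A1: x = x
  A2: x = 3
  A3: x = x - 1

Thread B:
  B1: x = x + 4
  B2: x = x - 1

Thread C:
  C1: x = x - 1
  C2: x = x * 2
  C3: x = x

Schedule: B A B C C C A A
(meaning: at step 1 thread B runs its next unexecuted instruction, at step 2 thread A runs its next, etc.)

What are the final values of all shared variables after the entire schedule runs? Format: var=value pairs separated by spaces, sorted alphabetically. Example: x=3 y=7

Answer: x=2

Derivation:
Step 1: thread B executes B1 (x = x + 4). Shared: x=5. PCs: A@0 B@1 C@0
Step 2: thread A executes A1 (x = x). Shared: x=5. PCs: A@1 B@1 C@0
Step 3: thread B executes B2 (x = x - 1). Shared: x=4. PCs: A@1 B@2 C@0
Step 4: thread C executes C1 (x = x - 1). Shared: x=3. PCs: A@1 B@2 C@1
Step 5: thread C executes C2 (x = x * 2). Shared: x=6. PCs: A@1 B@2 C@2
Step 6: thread C executes C3 (x = x). Shared: x=6. PCs: A@1 B@2 C@3
Step 7: thread A executes A2 (x = 3). Shared: x=3. PCs: A@2 B@2 C@3
Step 8: thread A executes A3 (x = x - 1). Shared: x=2. PCs: A@3 B@2 C@3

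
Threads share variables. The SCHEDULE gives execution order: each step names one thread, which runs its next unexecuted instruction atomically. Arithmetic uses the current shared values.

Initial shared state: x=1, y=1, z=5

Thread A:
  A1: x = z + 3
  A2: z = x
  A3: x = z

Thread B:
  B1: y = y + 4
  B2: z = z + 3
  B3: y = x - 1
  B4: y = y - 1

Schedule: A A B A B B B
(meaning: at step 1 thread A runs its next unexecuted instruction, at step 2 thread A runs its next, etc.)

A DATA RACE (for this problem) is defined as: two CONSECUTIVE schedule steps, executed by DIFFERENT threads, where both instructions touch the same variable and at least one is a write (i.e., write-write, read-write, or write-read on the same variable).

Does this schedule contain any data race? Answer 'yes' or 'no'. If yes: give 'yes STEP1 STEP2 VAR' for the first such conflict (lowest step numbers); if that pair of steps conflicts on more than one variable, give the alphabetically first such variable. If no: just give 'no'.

Answer: yes 4 5 z

Derivation:
Steps 1,2: same thread (A). No race.
Steps 2,3: A(r=x,w=z) vs B(r=y,w=y). No conflict.
Steps 3,4: B(r=y,w=y) vs A(r=z,w=x). No conflict.
Steps 4,5: A(x = z) vs B(z = z + 3). RACE on z (R-W).
Steps 5,6: same thread (B). No race.
Steps 6,7: same thread (B). No race.
First conflict at steps 4,5.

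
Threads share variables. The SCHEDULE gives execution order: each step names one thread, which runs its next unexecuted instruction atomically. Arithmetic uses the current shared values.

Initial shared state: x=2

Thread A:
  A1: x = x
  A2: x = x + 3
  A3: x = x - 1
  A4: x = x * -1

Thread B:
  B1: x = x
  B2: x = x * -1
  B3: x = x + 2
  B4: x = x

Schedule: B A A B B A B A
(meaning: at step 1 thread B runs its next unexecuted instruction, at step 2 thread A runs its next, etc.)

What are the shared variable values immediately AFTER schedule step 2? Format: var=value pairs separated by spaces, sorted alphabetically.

Answer: x=2

Derivation:
Step 1: thread B executes B1 (x = x). Shared: x=2. PCs: A@0 B@1
Step 2: thread A executes A1 (x = x). Shared: x=2. PCs: A@1 B@1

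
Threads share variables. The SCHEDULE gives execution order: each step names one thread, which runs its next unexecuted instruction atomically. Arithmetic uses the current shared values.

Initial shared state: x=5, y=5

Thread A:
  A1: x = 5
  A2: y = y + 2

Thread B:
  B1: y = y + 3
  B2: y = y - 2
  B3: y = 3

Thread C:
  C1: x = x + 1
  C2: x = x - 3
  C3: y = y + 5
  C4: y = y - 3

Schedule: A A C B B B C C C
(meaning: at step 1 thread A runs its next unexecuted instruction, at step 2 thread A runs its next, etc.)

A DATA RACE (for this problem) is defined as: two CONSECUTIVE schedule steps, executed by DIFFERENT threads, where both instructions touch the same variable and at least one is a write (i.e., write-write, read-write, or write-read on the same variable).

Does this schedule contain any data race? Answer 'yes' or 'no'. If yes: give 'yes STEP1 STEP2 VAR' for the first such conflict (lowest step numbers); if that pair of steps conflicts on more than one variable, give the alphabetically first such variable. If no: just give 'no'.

Steps 1,2: same thread (A). No race.
Steps 2,3: A(r=y,w=y) vs C(r=x,w=x). No conflict.
Steps 3,4: C(r=x,w=x) vs B(r=y,w=y). No conflict.
Steps 4,5: same thread (B). No race.
Steps 5,6: same thread (B). No race.
Steps 6,7: B(r=-,w=y) vs C(r=x,w=x). No conflict.
Steps 7,8: same thread (C). No race.
Steps 8,9: same thread (C). No race.

Answer: no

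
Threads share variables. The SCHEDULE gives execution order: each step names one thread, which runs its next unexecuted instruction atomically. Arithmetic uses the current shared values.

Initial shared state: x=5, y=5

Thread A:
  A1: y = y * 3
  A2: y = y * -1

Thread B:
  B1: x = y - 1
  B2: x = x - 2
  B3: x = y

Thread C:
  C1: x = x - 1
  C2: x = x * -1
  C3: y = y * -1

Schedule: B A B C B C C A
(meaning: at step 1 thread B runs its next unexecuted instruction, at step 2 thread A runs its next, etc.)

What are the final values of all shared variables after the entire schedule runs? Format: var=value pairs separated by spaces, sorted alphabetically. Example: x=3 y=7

Step 1: thread B executes B1 (x = y - 1). Shared: x=4 y=5. PCs: A@0 B@1 C@0
Step 2: thread A executes A1 (y = y * 3). Shared: x=4 y=15. PCs: A@1 B@1 C@0
Step 3: thread B executes B2 (x = x - 2). Shared: x=2 y=15. PCs: A@1 B@2 C@0
Step 4: thread C executes C1 (x = x - 1). Shared: x=1 y=15. PCs: A@1 B@2 C@1
Step 5: thread B executes B3 (x = y). Shared: x=15 y=15. PCs: A@1 B@3 C@1
Step 6: thread C executes C2 (x = x * -1). Shared: x=-15 y=15. PCs: A@1 B@3 C@2
Step 7: thread C executes C3 (y = y * -1). Shared: x=-15 y=-15. PCs: A@1 B@3 C@3
Step 8: thread A executes A2 (y = y * -1). Shared: x=-15 y=15. PCs: A@2 B@3 C@3

Answer: x=-15 y=15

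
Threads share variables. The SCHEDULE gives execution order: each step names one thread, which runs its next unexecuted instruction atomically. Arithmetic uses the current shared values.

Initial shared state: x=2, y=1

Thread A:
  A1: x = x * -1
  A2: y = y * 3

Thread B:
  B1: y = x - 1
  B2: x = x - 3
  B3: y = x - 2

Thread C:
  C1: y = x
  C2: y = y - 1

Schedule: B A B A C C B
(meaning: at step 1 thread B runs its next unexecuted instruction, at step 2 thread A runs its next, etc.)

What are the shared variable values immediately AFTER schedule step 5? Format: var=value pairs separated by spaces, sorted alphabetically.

Answer: x=-5 y=-5

Derivation:
Step 1: thread B executes B1 (y = x - 1). Shared: x=2 y=1. PCs: A@0 B@1 C@0
Step 2: thread A executes A1 (x = x * -1). Shared: x=-2 y=1. PCs: A@1 B@1 C@0
Step 3: thread B executes B2 (x = x - 3). Shared: x=-5 y=1. PCs: A@1 B@2 C@0
Step 4: thread A executes A2 (y = y * 3). Shared: x=-5 y=3. PCs: A@2 B@2 C@0
Step 5: thread C executes C1 (y = x). Shared: x=-5 y=-5. PCs: A@2 B@2 C@1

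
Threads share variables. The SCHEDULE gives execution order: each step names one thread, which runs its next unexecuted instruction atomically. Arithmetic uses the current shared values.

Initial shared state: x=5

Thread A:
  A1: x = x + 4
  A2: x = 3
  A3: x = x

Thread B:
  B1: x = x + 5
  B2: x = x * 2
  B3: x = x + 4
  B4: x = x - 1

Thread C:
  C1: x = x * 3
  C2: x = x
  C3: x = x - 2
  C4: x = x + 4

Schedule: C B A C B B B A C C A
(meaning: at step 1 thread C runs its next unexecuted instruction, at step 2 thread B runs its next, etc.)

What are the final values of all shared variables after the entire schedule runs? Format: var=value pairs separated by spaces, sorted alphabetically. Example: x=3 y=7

Answer: x=5

Derivation:
Step 1: thread C executes C1 (x = x * 3). Shared: x=15. PCs: A@0 B@0 C@1
Step 2: thread B executes B1 (x = x + 5). Shared: x=20. PCs: A@0 B@1 C@1
Step 3: thread A executes A1 (x = x + 4). Shared: x=24. PCs: A@1 B@1 C@1
Step 4: thread C executes C2 (x = x). Shared: x=24. PCs: A@1 B@1 C@2
Step 5: thread B executes B2 (x = x * 2). Shared: x=48. PCs: A@1 B@2 C@2
Step 6: thread B executes B3 (x = x + 4). Shared: x=52. PCs: A@1 B@3 C@2
Step 7: thread B executes B4 (x = x - 1). Shared: x=51. PCs: A@1 B@4 C@2
Step 8: thread A executes A2 (x = 3). Shared: x=3. PCs: A@2 B@4 C@2
Step 9: thread C executes C3 (x = x - 2). Shared: x=1. PCs: A@2 B@4 C@3
Step 10: thread C executes C4 (x = x + 4). Shared: x=5. PCs: A@2 B@4 C@4
Step 11: thread A executes A3 (x = x). Shared: x=5. PCs: A@3 B@4 C@4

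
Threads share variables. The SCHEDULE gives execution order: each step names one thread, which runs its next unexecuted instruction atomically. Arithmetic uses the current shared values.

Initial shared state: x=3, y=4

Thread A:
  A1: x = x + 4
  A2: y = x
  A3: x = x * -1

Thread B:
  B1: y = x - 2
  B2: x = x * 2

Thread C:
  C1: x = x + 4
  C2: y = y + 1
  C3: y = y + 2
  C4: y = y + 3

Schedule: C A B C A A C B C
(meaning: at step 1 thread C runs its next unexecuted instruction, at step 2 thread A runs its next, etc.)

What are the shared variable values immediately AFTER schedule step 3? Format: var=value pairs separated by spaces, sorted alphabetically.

Step 1: thread C executes C1 (x = x + 4). Shared: x=7 y=4. PCs: A@0 B@0 C@1
Step 2: thread A executes A1 (x = x + 4). Shared: x=11 y=4. PCs: A@1 B@0 C@1
Step 3: thread B executes B1 (y = x - 2). Shared: x=11 y=9. PCs: A@1 B@1 C@1

Answer: x=11 y=9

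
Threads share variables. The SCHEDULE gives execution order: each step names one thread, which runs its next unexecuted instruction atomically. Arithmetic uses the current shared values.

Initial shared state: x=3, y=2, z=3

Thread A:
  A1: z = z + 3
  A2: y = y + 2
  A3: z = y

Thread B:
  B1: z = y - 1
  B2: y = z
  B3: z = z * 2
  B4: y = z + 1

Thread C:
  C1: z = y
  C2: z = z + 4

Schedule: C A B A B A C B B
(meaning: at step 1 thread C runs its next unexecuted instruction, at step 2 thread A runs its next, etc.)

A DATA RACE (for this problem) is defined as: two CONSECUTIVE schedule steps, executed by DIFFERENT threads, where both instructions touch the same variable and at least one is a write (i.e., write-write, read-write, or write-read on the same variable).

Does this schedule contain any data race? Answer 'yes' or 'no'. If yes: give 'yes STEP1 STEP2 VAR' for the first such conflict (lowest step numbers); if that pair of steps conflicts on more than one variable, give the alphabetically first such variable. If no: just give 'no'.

Steps 1,2: C(z = y) vs A(z = z + 3). RACE on z (W-W).
Steps 2,3: A(z = z + 3) vs B(z = y - 1). RACE on z (W-W).
Steps 3,4: B(z = y - 1) vs A(y = y + 2). RACE on y (R-W).
Steps 4,5: A(y = y + 2) vs B(y = z). RACE on y (W-W).
Steps 5,6: B(y = z) vs A(z = y). RACE on y (W-R), z (R-W). Multiple vars; alphabetically first is y.
Steps 6,7: A(z = y) vs C(z = z + 4). RACE on z (W-W).
Steps 7,8: C(z = z + 4) vs B(z = z * 2). RACE on z (W-W).
Steps 8,9: same thread (B). No race.
First conflict at steps 1,2.

Answer: yes 1 2 z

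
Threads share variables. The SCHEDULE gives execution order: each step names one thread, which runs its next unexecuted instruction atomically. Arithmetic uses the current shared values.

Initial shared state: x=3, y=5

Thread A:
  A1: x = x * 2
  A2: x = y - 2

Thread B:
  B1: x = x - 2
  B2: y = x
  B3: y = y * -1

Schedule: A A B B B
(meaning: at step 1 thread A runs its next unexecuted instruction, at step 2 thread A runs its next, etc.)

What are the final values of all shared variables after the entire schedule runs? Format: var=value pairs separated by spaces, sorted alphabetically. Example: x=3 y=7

Step 1: thread A executes A1 (x = x * 2). Shared: x=6 y=5. PCs: A@1 B@0
Step 2: thread A executes A2 (x = y - 2). Shared: x=3 y=5. PCs: A@2 B@0
Step 3: thread B executes B1 (x = x - 2). Shared: x=1 y=5. PCs: A@2 B@1
Step 4: thread B executes B2 (y = x). Shared: x=1 y=1. PCs: A@2 B@2
Step 5: thread B executes B3 (y = y * -1). Shared: x=1 y=-1. PCs: A@2 B@3

Answer: x=1 y=-1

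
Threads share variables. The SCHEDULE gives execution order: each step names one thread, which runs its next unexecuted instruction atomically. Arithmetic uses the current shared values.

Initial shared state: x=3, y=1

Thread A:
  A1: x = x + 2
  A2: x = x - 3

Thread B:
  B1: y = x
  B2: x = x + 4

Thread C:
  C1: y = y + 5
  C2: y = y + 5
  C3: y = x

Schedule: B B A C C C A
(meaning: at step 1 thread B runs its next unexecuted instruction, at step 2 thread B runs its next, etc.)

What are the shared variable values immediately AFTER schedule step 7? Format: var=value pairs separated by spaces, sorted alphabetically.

Answer: x=6 y=9

Derivation:
Step 1: thread B executes B1 (y = x). Shared: x=3 y=3. PCs: A@0 B@1 C@0
Step 2: thread B executes B2 (x = x + 4). Shared: x=7 y=3. PCs: A@0 B@2 C@0
Step 3: thread A executes A1 (x = x + 2). Shared: x=9 y=3. PCs: A@1 B@2 C@0
Step 4: thread C executes C1 (y = y + 5). Shared: x=9 y=8. PCs: A@1 B@2 C@1
Step 5: thread C executes C2 (y = y + 5). Shared: x=9 y=13. PCs: A@1 B@2 C@2
Step 6: thread C executes C3 (y = x). Shared: x=9 y=9. PCs: A@1 B@2 C@3
Step 7: thread A executes A2 (x = x - 3). Shared: x=6 y=9. PCs: A@2 B@2 C@3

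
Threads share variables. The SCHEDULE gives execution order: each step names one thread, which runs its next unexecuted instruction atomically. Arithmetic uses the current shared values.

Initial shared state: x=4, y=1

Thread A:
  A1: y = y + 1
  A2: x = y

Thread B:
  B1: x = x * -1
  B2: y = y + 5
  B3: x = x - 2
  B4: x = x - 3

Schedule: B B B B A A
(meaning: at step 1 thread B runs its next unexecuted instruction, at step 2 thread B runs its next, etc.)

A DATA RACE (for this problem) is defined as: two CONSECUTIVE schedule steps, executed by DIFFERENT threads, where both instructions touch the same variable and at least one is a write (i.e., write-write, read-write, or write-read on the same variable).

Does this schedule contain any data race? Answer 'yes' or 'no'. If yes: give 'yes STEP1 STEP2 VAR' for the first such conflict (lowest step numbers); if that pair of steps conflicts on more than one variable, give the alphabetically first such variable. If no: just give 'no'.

Steps 1,2: same thread (B). No race.
Steps 2,3: same thread (B). No race.
Steps 3,4: same thread (B). No race.
Steps 4,5: B(r=x,w=x) vs A(r=y,w=y). No conflict.
Steps 5,6: same thread (A). No race.

Answer: no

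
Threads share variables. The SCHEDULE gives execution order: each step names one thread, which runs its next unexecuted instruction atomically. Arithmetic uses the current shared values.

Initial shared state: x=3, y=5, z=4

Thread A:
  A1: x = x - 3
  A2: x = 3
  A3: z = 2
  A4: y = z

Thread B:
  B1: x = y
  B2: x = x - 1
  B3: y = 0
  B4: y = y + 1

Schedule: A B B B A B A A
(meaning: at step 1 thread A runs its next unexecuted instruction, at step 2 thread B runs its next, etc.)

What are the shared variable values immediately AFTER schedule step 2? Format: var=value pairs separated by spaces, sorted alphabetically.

Answer: x=5 y=5 z=4

Derivation:
Step 1: thread A executes A1 (x = x - 3). Shared: x=0 y=5 z=4. PCs: A@1 B@0
Step 2: thread B executes B1 (x = y). Shared: x=5 y=5 z=4. PCs: A@1 B@1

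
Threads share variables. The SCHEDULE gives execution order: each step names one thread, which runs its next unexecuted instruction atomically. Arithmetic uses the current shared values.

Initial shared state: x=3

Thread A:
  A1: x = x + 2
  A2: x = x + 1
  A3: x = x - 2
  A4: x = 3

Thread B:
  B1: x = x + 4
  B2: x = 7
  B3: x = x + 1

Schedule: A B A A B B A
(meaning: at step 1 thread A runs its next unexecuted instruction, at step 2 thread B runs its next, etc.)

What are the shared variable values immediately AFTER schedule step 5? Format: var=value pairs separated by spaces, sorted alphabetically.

Step 1: thread A executes A1 (x = x + 2). Shared: x=5. PCs: A@1 B@0
Step 2: thread B executes B1 (x = x + 4). Shared: x=9. PCs: A@1 B@1
Step 3: thread A executes A2 (x = x + 1). Shared: x=10. PCs: A@2 B@1
Step 4: thread A executes A3 (x = x - 2). Shared: x=8. PCs: A@3 B@1
Step 5: thread B executes B2 (x = 7). Shared: x=7. PCs: A@3 B@2

Answer: x=7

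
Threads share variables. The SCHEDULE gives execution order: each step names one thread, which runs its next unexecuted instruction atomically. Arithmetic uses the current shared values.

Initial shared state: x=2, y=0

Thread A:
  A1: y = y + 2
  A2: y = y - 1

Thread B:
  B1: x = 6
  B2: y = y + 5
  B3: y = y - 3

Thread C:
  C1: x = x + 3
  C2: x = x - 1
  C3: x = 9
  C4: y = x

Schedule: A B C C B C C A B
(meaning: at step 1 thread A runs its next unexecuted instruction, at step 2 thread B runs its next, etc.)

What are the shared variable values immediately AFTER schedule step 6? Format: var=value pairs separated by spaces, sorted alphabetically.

Step 1: thread A executes A1 (y = y + 2). Shared: x=2 y=2. PCs: A@1 B@0 C@0
Step 2: thread B executes B1 (x = 6). Shared: x=6 y=2. PCs: A@1 B@1 C@0
Step 3: thread C executes C1 (x = x + 3). Shared: x=9 y=2. PCs: A@1 B@1 C@1
Step 4: thread C executes C2 (x = x - 1). Shared: x=8 y=2. PCs: A@1 B@1 C@2
Step 5: thread B executes B2 (y = y + 5). Shared: x=8 y=7. PCs: A@1 B@2 C@2
Step 6: thread C executes C3 (x = 9). Shared: x=9 y=7. PCs: A@1 B@2 C@3

Answer: x=9 y=7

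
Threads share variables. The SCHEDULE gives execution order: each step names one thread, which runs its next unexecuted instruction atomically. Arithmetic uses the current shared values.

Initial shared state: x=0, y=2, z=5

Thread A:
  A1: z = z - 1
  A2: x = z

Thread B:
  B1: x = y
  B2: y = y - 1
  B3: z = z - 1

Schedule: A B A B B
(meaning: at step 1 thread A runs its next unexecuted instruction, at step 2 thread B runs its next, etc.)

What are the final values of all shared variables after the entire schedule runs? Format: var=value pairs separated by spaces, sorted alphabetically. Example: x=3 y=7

Step 1: thread A executes A1 (z = z - 1). Shared: x=0 y=2 z=4. PCs: A@1 B@0
Step 2: thread B executes B1 (x = y). Shared: x=2 y=2 z=4. PCs: A@1 B@1
Step 3: thread A executes A2 (x = z). Shared: x=4 y=2 z=4. PCs: A@2 B@1
Step 4: thread B executes B2 (y = y - 1). Shared: x=4 y=1 z=4. PCs: A@2 B@2
Step 5: thread B executes B3 (z = z - 1). Shared: x=4 y=1 z=3. PCs: A@2 B@3

Answer: x=4 y=1 z=3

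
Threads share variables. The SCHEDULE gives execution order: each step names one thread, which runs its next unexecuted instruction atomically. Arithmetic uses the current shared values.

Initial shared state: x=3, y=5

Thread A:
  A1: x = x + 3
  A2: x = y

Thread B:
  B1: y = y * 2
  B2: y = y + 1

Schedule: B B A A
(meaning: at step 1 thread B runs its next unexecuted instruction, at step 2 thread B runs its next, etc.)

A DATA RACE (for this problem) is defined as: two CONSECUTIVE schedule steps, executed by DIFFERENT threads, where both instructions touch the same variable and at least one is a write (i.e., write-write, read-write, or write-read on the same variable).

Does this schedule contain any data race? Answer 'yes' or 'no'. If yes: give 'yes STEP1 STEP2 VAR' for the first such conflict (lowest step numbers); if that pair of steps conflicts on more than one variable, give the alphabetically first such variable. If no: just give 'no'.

Answer: no

Derivation:
Steps 1,2: same thread (B). No race.
Steps 2,3: B(r=y,w=y) vs A(r=x,w=x). No conflict.
Steps 3,4: same thread (A). No race.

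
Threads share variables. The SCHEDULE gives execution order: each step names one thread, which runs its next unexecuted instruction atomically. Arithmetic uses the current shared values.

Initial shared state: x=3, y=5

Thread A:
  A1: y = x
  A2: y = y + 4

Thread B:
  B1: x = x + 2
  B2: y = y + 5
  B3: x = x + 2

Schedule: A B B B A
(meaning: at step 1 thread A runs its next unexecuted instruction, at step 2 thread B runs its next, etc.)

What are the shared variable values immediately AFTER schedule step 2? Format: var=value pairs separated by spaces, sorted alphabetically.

Step 1: thread A executes A1 (y = x). Shared: x=3 y=3. PCs: A@1 B@0
Step 2: thread B executes B1 (x = x + 2). Shared: x=5 y=3. PCs: A@1 B@1

Answer: x=5 y=3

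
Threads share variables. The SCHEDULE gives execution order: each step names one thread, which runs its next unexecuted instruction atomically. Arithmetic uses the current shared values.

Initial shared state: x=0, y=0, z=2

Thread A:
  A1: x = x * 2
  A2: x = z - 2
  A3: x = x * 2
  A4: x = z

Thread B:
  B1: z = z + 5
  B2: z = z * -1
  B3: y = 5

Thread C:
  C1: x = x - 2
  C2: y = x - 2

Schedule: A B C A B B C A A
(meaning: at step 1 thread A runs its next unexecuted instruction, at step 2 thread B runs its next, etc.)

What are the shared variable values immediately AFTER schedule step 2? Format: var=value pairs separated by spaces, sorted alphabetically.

Step 1: thread A executes A1 (x = x * 2). Shared: x=0 y=0 z=2. PCs: A@1 B@0 C@0
Step 2: thread B executes B1 (z = z + 5). Shared: x=0 y=0 z=7. PCs: A@1 B@1 C@0

Answer: x=0 y=0 z=7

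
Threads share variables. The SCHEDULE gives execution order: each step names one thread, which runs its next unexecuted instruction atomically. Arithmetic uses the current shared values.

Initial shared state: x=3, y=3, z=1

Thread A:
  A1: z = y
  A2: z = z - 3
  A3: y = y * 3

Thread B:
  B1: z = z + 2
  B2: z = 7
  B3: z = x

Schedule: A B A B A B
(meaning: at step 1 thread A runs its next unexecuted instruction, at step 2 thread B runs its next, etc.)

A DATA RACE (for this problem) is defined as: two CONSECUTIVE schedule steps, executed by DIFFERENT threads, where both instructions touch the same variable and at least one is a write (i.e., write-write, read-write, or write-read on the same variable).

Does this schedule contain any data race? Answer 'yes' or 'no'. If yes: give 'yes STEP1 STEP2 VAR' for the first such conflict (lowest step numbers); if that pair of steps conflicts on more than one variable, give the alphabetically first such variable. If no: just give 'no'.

Steps 1,2: A(z = y) vs B(z = z + 2). RACE on z (W-W).
Steps 2,3: B(z = z + 2) vs A(z = z - 3). RACE on z (W-W).
Steps 3,4: A(z = z - 3) vs B(z = 7). RACE on z (W-W).
Steps 4,5: B(r=-,w=z) vs A(r=y,w=y). No conflict.
Steps 5,6: A(r=y,w=y) vs B(r=x,w=z). No conflict.
First conflict at steps 1,2.

Answer: yes 1 2 z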